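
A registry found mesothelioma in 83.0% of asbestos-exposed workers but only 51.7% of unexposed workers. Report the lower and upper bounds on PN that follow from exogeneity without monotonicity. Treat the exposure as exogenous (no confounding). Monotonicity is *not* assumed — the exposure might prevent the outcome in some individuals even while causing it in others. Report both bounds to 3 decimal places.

p₁ = 0.83, p₀ = 0.517.
Under exogeneity alone the bounds on PN are max{0,(p₁−p₀)/p₁} ≤ PN ≤ min{1,(1−p₀)/p₁}.
  lower = (p₁ − p₀)/p₁ = 0.313 / 0.83 ≈ 0.3771
  upper = min{1, (1 − p₀)/p₁} = 0.483 / 0.83 ≈ 0.5819

0.377 ≤ PN ≤ 0.582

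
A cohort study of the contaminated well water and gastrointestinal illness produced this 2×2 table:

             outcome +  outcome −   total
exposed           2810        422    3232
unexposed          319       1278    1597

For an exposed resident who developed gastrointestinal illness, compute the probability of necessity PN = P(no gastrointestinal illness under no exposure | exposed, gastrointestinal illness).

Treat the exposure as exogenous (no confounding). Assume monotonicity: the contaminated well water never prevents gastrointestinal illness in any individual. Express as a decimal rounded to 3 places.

p₁ = P(outcome | exposed) = 2810/3232 = 0.86943
p₀ = P(outcome | unexposed) = 319/1597 = 0.19975
Under exogeneity and monotonicity, PN = (p₁ − p₀)/p₁.
PN = (0.86943 − 0.19975) / 0.86943 ≈ 0.7703

PN ≈ 0.770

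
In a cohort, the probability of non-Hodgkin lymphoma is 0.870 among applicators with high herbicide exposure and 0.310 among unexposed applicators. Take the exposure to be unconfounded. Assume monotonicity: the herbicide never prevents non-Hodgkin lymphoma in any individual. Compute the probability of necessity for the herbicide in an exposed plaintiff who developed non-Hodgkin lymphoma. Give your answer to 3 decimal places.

PN ≈ 0.644

Let p₁ = 0.87, p₀ = 0.31.
Under exogeneity and monotonicity, PN = (p₁ − p₀) / p₁.
PN = (0.87 − 0.31) / 0.87 = 0.56 / 0.87 ≈ 0.6437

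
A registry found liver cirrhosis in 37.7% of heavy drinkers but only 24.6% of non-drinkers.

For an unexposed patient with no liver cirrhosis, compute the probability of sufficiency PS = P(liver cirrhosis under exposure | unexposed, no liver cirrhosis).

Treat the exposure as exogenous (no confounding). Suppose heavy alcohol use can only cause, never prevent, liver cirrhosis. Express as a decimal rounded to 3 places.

p₁ = 0.377, p₀ = 0.246.
Under exogeneity and monotonicity, PS = (p₁ − p₀) / (1 − p₀).
PS = (0.377 − 0.246) / (1 − 0.246) = 0.131 / 0.754 ≈ 0.1737

PS ≈ 0.174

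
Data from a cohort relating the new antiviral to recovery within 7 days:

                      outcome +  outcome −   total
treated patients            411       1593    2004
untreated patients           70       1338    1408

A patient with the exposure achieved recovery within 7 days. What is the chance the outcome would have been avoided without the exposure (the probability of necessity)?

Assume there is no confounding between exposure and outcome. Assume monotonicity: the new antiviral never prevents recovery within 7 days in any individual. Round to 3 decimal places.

PN ≈ 0.758

p₁ = P(outcome | exposed) = 411/2004 = 0.20509
p₀ = P(outcome | unexposed) = 70/1408 = 0.049716
Under exogeneity and monotonicity, PN = (p₁ − p₀) / p₁.
PN = (0.20509 − 0.049716) / 0.20509 = 0.15537 / 0.20509 ≈ 0.7576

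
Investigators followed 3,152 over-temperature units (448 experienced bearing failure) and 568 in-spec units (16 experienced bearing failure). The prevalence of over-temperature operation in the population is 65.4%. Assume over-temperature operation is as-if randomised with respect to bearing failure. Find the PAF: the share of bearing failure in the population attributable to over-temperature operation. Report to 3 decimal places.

p₁ = P(outcome | exposed) = 448/3152 = 0.14213
p₀ = P(outcome | unexposed) = 16/568 = 0.028169
Overall risk P(Y=1) = π·p₁ + (1−π)·p₀ = 0.654×0.14213 + 0.346×0.028169 = 0.1027.
Under exogeneity, PAF = [P(Y=1) − p₀] / P(Y=1).
PAF = (0.1027 − 0.028169) / 0.1027 ≈ 0.7257

PAF ≈ 0.726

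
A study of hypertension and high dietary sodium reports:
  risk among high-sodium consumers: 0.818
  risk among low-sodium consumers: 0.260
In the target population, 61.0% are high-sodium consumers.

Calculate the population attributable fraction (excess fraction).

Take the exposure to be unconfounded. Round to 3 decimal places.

PAF ≈ 0.567

Let p₁ = 0.818, p₀ = 0.26.
Overall risk P(Y=1) = π·p₁ + (1−π)·p₀ = 0.61×0.818 + 0.39×0.26 = 0.60038.
Under exogeneity, PAF = [P(Y=1) − p₀] / P(Y=1).
PAF = (0.60038 − 0.26) / 0.60038 ≈ 0.5669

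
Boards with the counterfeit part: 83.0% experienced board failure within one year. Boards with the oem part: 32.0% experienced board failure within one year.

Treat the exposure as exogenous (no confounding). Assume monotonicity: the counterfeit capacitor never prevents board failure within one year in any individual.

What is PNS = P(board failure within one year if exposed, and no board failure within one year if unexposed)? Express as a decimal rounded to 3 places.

p₁ = 0.83, p₀ = 0.32.
Under exogeneity and monotonicity, PNS = p₁ − p₀.
PNS = 0.83 − 0.32 = 0.51

PNS ≈ 0.510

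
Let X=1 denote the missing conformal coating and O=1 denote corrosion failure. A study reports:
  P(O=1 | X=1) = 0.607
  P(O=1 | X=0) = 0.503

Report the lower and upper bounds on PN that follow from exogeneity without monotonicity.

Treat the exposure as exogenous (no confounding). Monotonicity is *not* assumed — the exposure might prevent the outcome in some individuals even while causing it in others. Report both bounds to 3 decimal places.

Let p₁ = 0.607, p₀ = 0.503.
Under exogeneity alone the bounds on PN are max{0,(p₁−p₀)/p₁} ≤ PN ≤ min{1,(1−p₀)/p₁}.
  lower = (p₁ − p₀)/p₁ = 0.104 / 0.607 ≈ 0.1713
  upper = min{1, (1 − p₀)/p₁} = 0.497 / 0.607 ≈ 0.8188

0.171 ≤ PN ≤ 0.819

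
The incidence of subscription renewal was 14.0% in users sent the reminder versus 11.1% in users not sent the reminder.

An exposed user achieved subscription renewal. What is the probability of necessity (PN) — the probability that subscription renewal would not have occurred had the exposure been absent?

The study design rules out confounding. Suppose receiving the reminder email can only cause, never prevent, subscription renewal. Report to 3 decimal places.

p₁ = 0.14, p₀ = 0.111.
Under exogeneity and monotonicity, PN = (p₁ − p₀) / p₁.
PN = (0.14 − 0.111) / 0.14 = 0.029 / 0.14 ≈ 0.2071

PN ≈ 0.207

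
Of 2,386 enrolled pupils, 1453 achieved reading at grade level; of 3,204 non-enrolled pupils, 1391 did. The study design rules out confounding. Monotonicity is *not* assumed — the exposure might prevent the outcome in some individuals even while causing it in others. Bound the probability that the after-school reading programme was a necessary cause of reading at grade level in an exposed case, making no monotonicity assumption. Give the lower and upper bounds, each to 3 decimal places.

0.287 ≤ PN ≤ 0.929

p₁ = P(outcome | exposed) = 1453/2386 = 0.60897
p₀ = P(outcome | unexposed) = 1391/3204 = 0.43414
Under exogeneity alone the bounds on PN are max{0,(p₁−p₀)/p₁} ≤ PN ≤ min{1,(1−p₀)/p₁}.
  lower = (p₁ − p₀)/p₁ = 0.17482 / 0.60897 ≈ 0.2871
  upper = min{1, (1 − p₀)/p₁} = 0.56586 / 0.60897 ≈ 0.9292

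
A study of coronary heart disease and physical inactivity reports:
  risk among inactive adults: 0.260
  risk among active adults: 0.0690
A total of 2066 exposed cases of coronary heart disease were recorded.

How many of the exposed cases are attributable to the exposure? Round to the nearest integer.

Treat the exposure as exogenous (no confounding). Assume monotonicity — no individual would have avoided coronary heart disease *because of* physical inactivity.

Let p₁ = 0.26, p₀ = 0.069.
PN = (p₁ − p₀)/p₁ = (0.26 − 0.069) / 0.26 ≈ 0.73462.
Attributable cases ≈ PN × (exposed cases) = 0.73462 × 2066 ≈ 1517.72.

about 1518 cases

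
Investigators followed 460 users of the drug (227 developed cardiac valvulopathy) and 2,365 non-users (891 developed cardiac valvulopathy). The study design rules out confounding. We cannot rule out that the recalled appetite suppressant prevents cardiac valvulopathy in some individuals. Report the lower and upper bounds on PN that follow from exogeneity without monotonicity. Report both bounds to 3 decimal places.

0.237 ≤ PN ≤ 1.000

p₁ = P(outcome | exposed) = 227/460 = 0.49348
p₀ = P(outcome | unexposed) = 891/2365 = 0.37674
Under exogeneity alone the bounds on PN are max{0,(p₁−p₀)/p₁} ≤ PN ≤ min{1,(1−p₀)/p₁}.
  lower = (p₁ − p₀)/p₁ = 0.11673 / 0.49348 ≈ 0.2366
  upper = min{1, (1 − p₀)/p₁} = 0.62326 / 0.49348 ≈ 1.2630 → capped at 1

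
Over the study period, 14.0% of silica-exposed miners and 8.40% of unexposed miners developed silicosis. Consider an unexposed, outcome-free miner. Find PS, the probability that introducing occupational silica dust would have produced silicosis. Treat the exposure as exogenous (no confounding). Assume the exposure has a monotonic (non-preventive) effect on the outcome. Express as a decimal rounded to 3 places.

p₁ = 0.14, p₀ = 0.084.
Under exogeneity and monotonicity, PS = (p₁ − p₀) / (1 − p₀).
PS = (0.14 − 0.084) / (1 − 0.084) = 0.056 / 0.916 ≈ 0.0611

PS ≈ 0.061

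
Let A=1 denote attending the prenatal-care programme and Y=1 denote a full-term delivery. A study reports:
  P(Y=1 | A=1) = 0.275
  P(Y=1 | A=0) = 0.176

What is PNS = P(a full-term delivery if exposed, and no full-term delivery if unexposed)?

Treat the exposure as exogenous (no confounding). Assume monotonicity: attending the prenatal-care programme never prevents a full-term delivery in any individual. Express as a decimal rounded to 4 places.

Let p₁ = 0.275, p₀ = 0.176.
Under exogeneity and monotonicity, PNS = p₁ − p₀.
PNS = 0.275 − 0.176 = 0.099

PNS ≈ 0.0990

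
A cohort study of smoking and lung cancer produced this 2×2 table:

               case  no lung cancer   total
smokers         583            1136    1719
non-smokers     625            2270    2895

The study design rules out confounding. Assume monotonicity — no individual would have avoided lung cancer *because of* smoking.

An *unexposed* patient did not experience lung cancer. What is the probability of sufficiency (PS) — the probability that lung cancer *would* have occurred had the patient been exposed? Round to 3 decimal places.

PS ≈ 0.157

p₁ = P(outcome | exposed) = 583/1719 = 0.33915
p₀ = P(outcome | unexposed) = 625/2895 = 0.21589
Under exogeneity and monotonicity, PS = (p₁ − p₀) / (1 − p₀).
PS = (0.33915 − 0.21589) / (1 − 0.21589) = 0.12326 / 0.78411 ≈ 0.1572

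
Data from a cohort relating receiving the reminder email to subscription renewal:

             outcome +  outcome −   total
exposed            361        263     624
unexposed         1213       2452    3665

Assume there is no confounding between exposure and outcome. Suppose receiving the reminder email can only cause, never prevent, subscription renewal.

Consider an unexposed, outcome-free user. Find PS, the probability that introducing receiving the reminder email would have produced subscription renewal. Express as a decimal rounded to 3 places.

p₁ = P(outcome | exposed) = 361/624 = 0.57853
p₀ = P(outcome | unexposed) = 1213/3665 = 0.33097
Under exogeneity and monotonicity, PS = (p₁ − p₀) / (1 − p₀).
PS = (0.57853 − 0.33097) / (1 − 0.33097) = 0.24756 / 0.66903 ≈ 0.3700

PS ≈ 0.370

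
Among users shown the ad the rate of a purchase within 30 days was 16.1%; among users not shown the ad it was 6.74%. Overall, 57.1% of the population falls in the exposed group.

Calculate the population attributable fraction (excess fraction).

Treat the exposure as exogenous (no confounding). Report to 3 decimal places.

p₁ = 0.161, p₀ = 0.0674.
Overall risk P(Y=1) = π·p₁ + (1−π)·p₀ = 0.571×0.161 + 0.429×0.0674 = 0.12085.
Under exogeneity, PAF = [P(Y=1) − p₀] / P(Y=1).
PAF = (0.12085 − 0.0674) / 0.12085 ≈ 0.4423

PAF ≈ 0.442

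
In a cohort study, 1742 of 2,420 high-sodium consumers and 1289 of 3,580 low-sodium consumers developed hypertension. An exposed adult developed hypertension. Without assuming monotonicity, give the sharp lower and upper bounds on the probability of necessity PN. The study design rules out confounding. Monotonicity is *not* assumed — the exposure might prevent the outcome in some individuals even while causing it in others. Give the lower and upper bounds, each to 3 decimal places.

0.500 ≤ PN ≤ 0.889

p₁ = P(outcome | exposed) = 1742/2420 = 0.71983
p₀ = P(outcome | unexposed) = 1289/3580 = 0.36006
Under exogeneity alone the bounds on PN are max{0,(p₁−p₀)/p₁} ≤ PN ≤ min{1,(1−p₀)/p₁}.
  lower = (p₁ − p₀)/p₁ = 0.35978 / 0.71983 ≈ 0.4998
  upper = min{1, (1 − p₀)/p₁} = 0.63994 / 0.71983 ≈ 0.8890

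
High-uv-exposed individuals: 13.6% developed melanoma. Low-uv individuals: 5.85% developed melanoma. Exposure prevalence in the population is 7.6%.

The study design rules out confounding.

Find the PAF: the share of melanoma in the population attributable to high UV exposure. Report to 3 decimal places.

PAF ≈ 0.091

p₁ = 0.136, p₀ = 0.0585.
Overall risk P(Y=1) = π·p₁ + (1−π)·p₀ = 0.076×0.136 + 0.924×0.0585 = 0.06439.
Under exogeneity, PAF = [P(Y=1) − p₀] / P(Y=1).
PAF = (0.06439 − 0.0585) / 0.06439 ≈ 0.0915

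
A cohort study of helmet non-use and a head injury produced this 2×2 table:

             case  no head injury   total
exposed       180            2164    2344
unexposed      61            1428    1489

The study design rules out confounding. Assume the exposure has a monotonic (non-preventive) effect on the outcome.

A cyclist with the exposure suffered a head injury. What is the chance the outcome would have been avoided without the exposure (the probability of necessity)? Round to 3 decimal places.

PN ≈ 0.467

p₁ = P(outcome | exposed) = 180/2344 = 0.076792
p₀ = P(outcome | unexposed) = 61/1489 = 0.040967
Under exogeneity and monotonicity, PN = (p₁ − p₀)/p₁.
PN = (0.076792 − 0.040967) / 0.076792 ≈ 0.4665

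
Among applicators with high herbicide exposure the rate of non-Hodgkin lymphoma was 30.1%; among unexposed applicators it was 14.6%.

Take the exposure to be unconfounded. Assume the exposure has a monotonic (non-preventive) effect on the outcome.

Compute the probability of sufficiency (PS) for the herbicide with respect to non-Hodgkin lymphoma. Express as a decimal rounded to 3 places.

PS ≈ 0.181

p₁ = 0.301, p₀ = 0.146.
Under exogeneity and monotonicity, PS = (p₁ − p₀) / (1 − p₀).
PS = (0.301 − 0.146) / (1 − 0.146) = 0.155 / 0.854 ≈ 0.1815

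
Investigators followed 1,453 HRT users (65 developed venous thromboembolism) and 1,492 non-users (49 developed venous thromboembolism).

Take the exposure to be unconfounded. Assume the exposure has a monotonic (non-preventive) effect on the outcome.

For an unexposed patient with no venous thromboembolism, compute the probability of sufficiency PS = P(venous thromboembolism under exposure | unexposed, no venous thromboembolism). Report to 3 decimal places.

PS ≈ 0.012

p₁ = P(outcome | exposed) = 65/1453 = 0.044735
p₀ = P(outcome | unexposed) = 49/1492 = 0.032842
Under exogeneity and monotonicity, PS = (p₁ − p₀) / (1 − p₀).
PS = (0.044735 − 0.032842) / (1 − 0.032842) = 0.011893 / 0.96716 ≈ 0.0123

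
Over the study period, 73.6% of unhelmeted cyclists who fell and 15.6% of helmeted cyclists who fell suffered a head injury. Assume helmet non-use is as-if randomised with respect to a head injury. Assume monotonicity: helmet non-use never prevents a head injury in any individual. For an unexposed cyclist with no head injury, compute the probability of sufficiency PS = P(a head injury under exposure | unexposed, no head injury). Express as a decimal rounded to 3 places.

p₁ = 0.736, p₀ = 0.156.
Under exogeneity and monotonicity, PS = (p₁ − p₀) / (1 − p₀).
PS = (0.736 − 0.156) / (1 − 0.156) = 0.58 / 0.844 ≈ 0.6872

PS ≈ 0.687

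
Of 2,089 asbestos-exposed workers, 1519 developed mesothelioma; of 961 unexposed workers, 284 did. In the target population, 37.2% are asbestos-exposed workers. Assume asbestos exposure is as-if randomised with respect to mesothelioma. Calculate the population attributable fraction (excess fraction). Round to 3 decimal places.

PAF ≈ 0.352

p₁ = P(outcome | exposed) = 1519/2089 = 0.72714
p₀ = P(outcome | unexposed) = 284/961 = 0.29553
Overall risk P(Y=1) = π·p₁ + (1−π)·p₀ = 0.372×0.72714 + 0.628×0.29553 = 0.45609.
Under exogeneity, PAF = [P(Y=1) − p₀] / P(Y=1).
PAF = (0.45609 − 0.29553) / 0.45609 ≈ 0.3520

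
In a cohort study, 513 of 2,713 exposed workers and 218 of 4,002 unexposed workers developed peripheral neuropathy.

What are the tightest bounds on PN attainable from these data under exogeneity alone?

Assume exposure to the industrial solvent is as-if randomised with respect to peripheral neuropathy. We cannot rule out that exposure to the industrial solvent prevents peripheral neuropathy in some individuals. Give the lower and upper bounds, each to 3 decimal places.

0.712 ≤ PN ≤ 1.000

p₁ = P(outcome | exposed) = 513/2713 = 0.18909
p₀ = P(outcome | unexposed) = 218/4002 = 0.054473
Under exogeneity alone the bounds on PN are max{0,(p₁−p₀)/p₁} ≤ PN ≤ min{1,(1−p₀)/p₁}.
  lower = (p₁ − p₀)/p₁ = 0.13462 / 0.18909 ≈ 0.7119
  upper = min{1, (1 − p₀)/p₁} = 0.94553 / 0.18909 ≈ 5.0004 → capped at 1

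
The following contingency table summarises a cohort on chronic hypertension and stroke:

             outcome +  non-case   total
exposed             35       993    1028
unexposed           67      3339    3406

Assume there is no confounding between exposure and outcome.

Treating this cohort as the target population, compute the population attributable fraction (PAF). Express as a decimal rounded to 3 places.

p₁ = P(outcome | exposed) = 35/1028 = 0.034047
p₀ = P(outcome | unexposed) = 67/3406 = 0.019671
Exposure prevalence π = 1028/4434 = 0.23184; overall risk P(Y=1) = 0.023004.
Under exogeneity, PAF = [P(Y=1) − p₀]/P(Y=1).
PAF = (0.023004 − 0.019671) / 0.023004 ≈ 0.1449

PAF ≈ 0.145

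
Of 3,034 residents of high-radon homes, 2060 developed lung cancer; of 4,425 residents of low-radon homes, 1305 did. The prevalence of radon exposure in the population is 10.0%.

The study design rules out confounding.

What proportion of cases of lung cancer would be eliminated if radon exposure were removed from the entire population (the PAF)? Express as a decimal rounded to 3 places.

PAF ≈ 0.115

p₁ = P(outcome | exposed) = 2060/3034 = 0.67897
p₀ = P(outcome | unexposed) = 1305/4425 = 0.29492
Overall risk P(Y=1) = π·p₁ + (1−π)·p₀ = 0.1×0.67897 + 0.9×0.29492 = 0.33332.
Under exogeneity, PAF = [P(Y=1) − p₀] / P(Y=1).
PAF = (0.33332 − 0.29492) / 0.33332 ≈ 0.1152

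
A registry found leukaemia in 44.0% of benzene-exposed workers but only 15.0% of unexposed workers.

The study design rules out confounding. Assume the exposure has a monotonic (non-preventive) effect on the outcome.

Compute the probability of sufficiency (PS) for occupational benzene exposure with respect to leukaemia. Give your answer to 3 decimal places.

p₁ = 0.44, p₀ = 0.15.
Under exogeneity and monotonicity, PS = (p₁ − p₀) / (1 − p₀).
PS = (0.44 − 0.15) / (1 − 0.15) = 0.29 / 0.85 ≈ 0.3412

PS ≈ 0.341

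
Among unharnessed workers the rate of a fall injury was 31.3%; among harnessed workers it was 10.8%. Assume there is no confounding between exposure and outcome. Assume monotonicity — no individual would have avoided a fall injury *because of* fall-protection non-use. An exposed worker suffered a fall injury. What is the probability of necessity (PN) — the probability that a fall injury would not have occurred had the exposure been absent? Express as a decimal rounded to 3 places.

p₁ = 0.313, p₀ = 0.108.
Under exogeneity and monotonicity, PN = (p₁ − p₀) / p₁.
PN = (0.313 − 0.108) / 0.313 = 0.205 / 0.313 ≈ 0.6550

PN ≈ 0.655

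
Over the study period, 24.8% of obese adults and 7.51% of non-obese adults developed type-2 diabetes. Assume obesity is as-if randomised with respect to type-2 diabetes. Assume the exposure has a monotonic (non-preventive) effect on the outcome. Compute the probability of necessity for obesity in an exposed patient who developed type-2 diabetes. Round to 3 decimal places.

PN ≈ 0.697

p₁ = 0.248, p₀ = 0.0751.
Under exogeneity and monotonicity, PN = (p₁ − p₀) / p₁.
PN = (0.248 − 0.0751) / 0.248 = 0.1729 / 0.248 ≈ 0.6972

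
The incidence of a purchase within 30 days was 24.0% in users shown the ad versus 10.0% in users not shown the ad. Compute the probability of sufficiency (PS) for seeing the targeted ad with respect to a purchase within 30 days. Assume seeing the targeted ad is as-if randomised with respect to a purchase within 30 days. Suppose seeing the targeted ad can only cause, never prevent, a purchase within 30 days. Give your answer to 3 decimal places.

p₁ = 0.24, p₀ = 0.1.
Under exogeneity and monotonicity, PS = (p₁ − p₀) / (1 − p₀).
PS = (0.24 − 0.1) / (1 − 0.1) = 0.14 / 0.9 ≈ 0.1556

PS ≈ 0.156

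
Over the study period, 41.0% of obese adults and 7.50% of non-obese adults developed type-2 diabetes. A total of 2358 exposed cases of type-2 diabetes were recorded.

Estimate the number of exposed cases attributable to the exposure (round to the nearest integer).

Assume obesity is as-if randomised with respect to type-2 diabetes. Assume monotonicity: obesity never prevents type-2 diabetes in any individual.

p₁ = 0.41, p₀ = 0.075.
PN = (p₁ − p₀)/p₁ = (0.41 − 0.075) / 0.41 ≈ 0.81707.
Attributable cases ≈ PN × (exposed cases) = 0.81707 × 2358 ≈ 1926.66.

about 1927 cases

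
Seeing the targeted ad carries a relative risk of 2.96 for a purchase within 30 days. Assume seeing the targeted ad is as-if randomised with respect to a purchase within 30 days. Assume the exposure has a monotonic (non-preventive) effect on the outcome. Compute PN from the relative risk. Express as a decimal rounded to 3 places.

PN ≈ 0.662

Under exogeneity and monotonicity, PN = (RR − 1) / RR = 1 − 1/RR.
PN = (2.96 − 1) / 2.96 = 1.96 / 2.96 ≈ 0.6622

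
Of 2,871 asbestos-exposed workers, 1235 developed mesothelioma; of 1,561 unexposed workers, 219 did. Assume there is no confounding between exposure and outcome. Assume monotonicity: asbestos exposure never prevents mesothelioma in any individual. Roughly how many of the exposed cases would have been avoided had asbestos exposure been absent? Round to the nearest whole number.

p₁ = P(outcome | exposed) = 1235/2871 = 0.43016
p₀ = P(outcome | unexposed) = 219/1561 = 0.14029
PN = (p₁ − p₀)/p₁ = (0.43016 − 0.14029) / 0.43016 ≈ 0.67386.
Attributable cases ≈ PN × (exposed cases) = 0.67386 × 1235 ≈ 832.21.

about 832 cases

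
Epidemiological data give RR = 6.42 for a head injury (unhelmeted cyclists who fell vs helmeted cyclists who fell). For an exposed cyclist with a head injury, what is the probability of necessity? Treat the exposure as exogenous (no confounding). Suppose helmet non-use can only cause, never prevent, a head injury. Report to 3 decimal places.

PN ≈ 0.844

Under exogeneity and monotonicity, PN = (RR − 1) / RR = 1 − 1/RR.
PN = (6.42 − 1) / 6.42 = 5.42 / 6.42 ≈ 0.8442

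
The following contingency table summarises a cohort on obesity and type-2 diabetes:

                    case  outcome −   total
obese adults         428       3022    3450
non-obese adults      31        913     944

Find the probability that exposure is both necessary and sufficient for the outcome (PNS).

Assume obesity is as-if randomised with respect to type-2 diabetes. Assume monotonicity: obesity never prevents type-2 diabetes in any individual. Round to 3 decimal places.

PNS ≈ 0.091

p₁ = P(outcome | exposed) = 428/3450 = 0.12406
p₀ = P(outcome | unexposed) = 31/944 = 0.032839
Under exogeneity and monotonicity, PNS = p₁ − p₀.
PNS = 0.12406 − 0.032839 = 0.091219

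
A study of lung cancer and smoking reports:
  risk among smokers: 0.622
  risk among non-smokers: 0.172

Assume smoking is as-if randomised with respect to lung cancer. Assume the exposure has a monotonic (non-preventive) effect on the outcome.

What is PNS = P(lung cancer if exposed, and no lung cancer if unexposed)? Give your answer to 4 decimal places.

Let p₁ = 0.622, p₀ = 0.172.
Under exogeneity and monotonicity, PNS = p₁ − p₀.
PNS = 0.622 − 0.172 = 0.45

PNS ≈ 0.4500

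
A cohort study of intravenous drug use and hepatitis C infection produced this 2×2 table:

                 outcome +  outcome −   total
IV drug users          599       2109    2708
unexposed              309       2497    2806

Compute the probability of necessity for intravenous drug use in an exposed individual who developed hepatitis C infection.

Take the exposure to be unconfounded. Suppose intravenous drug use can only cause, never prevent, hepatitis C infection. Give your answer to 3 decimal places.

p₁ = P(outcome | exposed) = 599/2708 = 0.2212
p₀ = P(outcome | unexposed) = 309/2806 = 0.11012
Under exogeneity and monotonicity, PN = (p₁ − p₀)/p₁.
PN = (0.2212 − 0.11012) / 0.2212 ≈ 0.5022

PN ≈ 0.502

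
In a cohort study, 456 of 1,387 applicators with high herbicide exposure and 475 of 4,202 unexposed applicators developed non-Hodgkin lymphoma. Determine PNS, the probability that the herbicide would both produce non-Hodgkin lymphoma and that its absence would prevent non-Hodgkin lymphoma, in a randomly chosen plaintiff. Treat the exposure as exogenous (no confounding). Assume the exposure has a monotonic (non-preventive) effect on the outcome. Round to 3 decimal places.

p₁ = P(outcome | exposed) = 456/1387 = 0.32877
p₀ = P(outcome | unexposed) = 475/4202 = 0.11304
Under exogeneity and monotonicity, PNS = p₁ − p₀.
PNS = 0.32877 − 0.11304 = 0.21573

PNS ≈ 0.216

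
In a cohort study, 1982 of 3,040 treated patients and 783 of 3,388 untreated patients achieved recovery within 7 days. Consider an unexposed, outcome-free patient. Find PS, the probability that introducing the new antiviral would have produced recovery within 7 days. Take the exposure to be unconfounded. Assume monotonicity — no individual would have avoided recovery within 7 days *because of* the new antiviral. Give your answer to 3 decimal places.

PS ≈ 0.547

p₁ = P(outcome | exposed) = 1982/3040 = 0.65197
p₀ = P(outcome | unexposed) = 783/3388 = 0.23111
Under exogeneity and monotonicity, PS = (p₁ − p₀) / (1 − p₀).
PS = (0.65197 − 0.23111) / (1 − 0.23111) = 0.42086 / 0.76889 ≈ 0.5474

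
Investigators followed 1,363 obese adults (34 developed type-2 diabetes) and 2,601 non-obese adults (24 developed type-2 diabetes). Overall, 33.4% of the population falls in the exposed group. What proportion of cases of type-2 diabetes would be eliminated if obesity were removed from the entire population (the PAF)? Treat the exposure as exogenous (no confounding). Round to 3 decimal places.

p₁ = P(outcome | exposed) = 34/1363 = 0.024945
p₀ = P(outcome | unexposed) = 24/2601 = 0.0092272
Overall risk P(Y=1) = π·p₁ + (1−π)·p₀ = 0.334×0.024945 + 0.666×0.0092272 = 0.014477.
Under exogeneity, PAF = [P(Y=1) − p₀] / P(Y=1).
PAF = (0.014477 − 0.0092272) / 0.014477 ≈ 0.3626

PAF ≈ 0.363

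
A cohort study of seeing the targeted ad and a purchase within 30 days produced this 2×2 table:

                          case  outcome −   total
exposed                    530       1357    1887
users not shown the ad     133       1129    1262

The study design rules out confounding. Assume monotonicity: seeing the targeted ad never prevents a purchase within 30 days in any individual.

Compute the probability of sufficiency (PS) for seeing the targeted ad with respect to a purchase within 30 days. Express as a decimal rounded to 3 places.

p₁ = P(outcome | exposed) = 530/1887 = 0.28087
p₀ = P(outcome | unexposed) = 133/1262 = 0.10539
Under exogeneity and monotonicity, PS = (p₁ − p₀)/(1 − p₀).
PS = (0.28087 − 0.10539) / 0.89461 ≈ 0.1962

PS ≈ 0.196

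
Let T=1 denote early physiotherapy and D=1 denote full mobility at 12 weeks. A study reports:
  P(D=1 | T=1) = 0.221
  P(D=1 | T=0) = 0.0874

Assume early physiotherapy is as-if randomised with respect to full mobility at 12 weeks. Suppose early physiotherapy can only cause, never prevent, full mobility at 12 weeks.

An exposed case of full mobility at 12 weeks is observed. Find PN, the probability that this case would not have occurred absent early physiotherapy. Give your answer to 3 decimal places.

PN ≈ 0.605

Let p₁ = 0.221, p₀ = 0.0874.
Under exogeneity and monotonicity, PN = (p₁ − p₀) / p₁.
PN = (0.221 − 0.0874) / 0.221 = 0.1336 / 0.221 ≈ 0.6045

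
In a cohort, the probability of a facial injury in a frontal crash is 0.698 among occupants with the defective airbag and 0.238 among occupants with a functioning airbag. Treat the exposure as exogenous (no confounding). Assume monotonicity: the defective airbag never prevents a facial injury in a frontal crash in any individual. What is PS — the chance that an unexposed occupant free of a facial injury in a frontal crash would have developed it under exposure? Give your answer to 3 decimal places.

PS ≈ 0.604

Let p₁ = 0.698, p₀ = 0.238.
Under exogeneity and monotonicity, PS = (p₁ − p₀) / (1 − p₀).
PS = (0.698 − 0.238) / (1 − 0.238) = 0.46 / 0.762 ≈ 0.6037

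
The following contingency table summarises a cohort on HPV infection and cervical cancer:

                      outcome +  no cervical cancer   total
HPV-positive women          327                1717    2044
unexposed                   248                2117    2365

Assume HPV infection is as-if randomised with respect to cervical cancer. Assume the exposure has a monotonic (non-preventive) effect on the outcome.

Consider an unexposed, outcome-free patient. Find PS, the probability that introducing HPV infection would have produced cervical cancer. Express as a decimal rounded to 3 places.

PS ≈ 0.062

p₁ = P(outcome | exposed) = 327/2044 = 0.15998
p₀ = P(outcome | unexposed) = 248/2365 = 0.10486
Under exogeneity and monotonicity, PS = (p₁ − p₀) / (1 − p₀).
PS = (0.15998 − 0.10486) / (1 − 0.10486) = 0.055118 / 0.89514 ≈ 0.0616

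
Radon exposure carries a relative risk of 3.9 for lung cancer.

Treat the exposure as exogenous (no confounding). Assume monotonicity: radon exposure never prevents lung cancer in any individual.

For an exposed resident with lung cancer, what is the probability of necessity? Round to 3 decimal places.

Under exogeneity and monotonicity, PN = (RR − 1) / RR = 1 − 1/RR.
PN = (3.9 − 1) / 3.9 = 2.9 / 3.9 ≈ 0.7436

PN ≈ 0.744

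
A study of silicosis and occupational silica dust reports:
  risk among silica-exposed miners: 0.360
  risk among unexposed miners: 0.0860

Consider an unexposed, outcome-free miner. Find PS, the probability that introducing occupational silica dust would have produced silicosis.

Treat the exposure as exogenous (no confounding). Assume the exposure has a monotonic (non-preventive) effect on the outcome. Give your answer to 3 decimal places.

PS ≈ 0.300

Let p₁ = 0.36, p₀ = 0.086.
Under exogeneity and monotonicity, PS = (p₁ − p₀) / (1 − p₀).
PS = (0.36 − 0.086) / (1 − 0.086) = 0.274 / 0.914 ≈ 0.2998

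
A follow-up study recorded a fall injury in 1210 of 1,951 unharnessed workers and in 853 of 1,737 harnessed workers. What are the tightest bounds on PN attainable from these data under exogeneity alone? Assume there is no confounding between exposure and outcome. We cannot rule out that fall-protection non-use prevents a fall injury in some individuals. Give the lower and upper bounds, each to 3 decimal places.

0.208 ≤ PN ≤ 0.821

p₁ = P(outcome | exposed) = 1210/1951 = 0.62019
p₀ = P(outcome | unexposed) = 853/1737 = 0.49108
Under exogeneity alone the bounds on PN are max{0,(p₁−p₀)/p₁} ≤ PN ≤ min{1,(1−p₀)/p₁}.
  lower = (p₁ − p₀)/p₁ = 0.12912 / 0.62019 ≈ 0.2082
  upper = min{1, (1 − p₀)/p₁} = 0.50892 / 0.62019 ≈ 0.8206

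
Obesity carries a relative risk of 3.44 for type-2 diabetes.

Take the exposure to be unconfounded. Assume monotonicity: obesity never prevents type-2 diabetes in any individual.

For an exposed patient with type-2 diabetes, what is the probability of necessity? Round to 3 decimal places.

PN ≈ 0.709

Under exogeneity and monotonicity, PN = (RR − 1) / RR = 1 − 1/RR.
PN = (3.44 − 1) / 3.44 = 2.44 / 3.44 ≈ 0.7093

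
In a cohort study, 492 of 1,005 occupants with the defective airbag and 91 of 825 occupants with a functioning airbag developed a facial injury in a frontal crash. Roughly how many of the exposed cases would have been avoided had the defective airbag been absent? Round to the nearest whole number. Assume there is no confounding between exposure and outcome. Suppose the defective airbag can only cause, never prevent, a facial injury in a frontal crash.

p₁ = P(outcome | exposed) = 492/1005 = 0.48955
p₀ = P(outcome | unexposed) = 91/825 = 0.1103
PN = (p₁ − p₀)/p₁ = (0.48955 − 0.1103) / 0.48955 ≈ 0.77469.
Attributable cases ≈ PN × (exposed cases) = 0.77469 × 492 ≈ 381.15.

about 381 cases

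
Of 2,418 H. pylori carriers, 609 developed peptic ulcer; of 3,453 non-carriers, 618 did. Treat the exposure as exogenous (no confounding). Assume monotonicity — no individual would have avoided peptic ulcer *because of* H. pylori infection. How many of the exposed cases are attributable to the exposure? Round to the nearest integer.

p₁ = P(outcome | exposed) = 609/2418 = 0.25186
p₀ = P(outcome | unexposed) = 618/3453 = 0.17897
PN = (p₁ − p₀)/p₁ = (0.25186 − 0.17897) / 0.25186 ≈ 0.28939.
Attributable cases ≈ PN × (exposed cases) = 0.28939 × 609 ≈ 176.24.

about 176 cases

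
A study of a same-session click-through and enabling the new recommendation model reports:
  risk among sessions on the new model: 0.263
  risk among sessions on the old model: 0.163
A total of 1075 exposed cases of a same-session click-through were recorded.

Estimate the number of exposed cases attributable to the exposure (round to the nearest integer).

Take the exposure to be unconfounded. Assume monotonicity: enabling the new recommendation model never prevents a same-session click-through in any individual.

Let p₁ = 0.263, p₀ = 0.163.
PN = (p₁ − p₀)/p₁ = (0.263 − 0.163) / 0.263 ≈ 0.38023.
Attributable cases ≈ PN × (exposed cases) = 0.38023 × 1075 ≈ 408.75.

about 409 cases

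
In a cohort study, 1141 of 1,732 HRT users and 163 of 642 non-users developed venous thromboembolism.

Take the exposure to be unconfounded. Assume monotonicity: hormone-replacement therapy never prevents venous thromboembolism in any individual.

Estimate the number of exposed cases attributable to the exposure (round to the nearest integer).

about 701 cases

p₁ = P(outcome | exposed) = 1141/1732 = 0.65878
p₀ = P(outcome | unexposed) = 163/642 = 0.25389
PN = (p₁ − p₀)/p₁ = (0.65878 − 0.25389) / 0.65878 ≈ 0.61460.
Attributable cases ≈ PN × (exposed cases) = 0.61460 × 1141 ≈ 701.26.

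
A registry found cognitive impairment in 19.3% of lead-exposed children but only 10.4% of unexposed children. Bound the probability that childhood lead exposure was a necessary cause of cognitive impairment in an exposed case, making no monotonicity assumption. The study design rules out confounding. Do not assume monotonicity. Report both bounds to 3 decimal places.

p₁ = 0.193, p₀ = 0.104.
Under exogeneity alone the bounds on PN are max{0,(p₁−p₀)/p₁} ≤ PN ≤ min{1,(1−p₀)/p₁}.
  lower = (p₁ − p₀)/p₁ = 0.089 / 0.193 ≈ 0.4611
  upper = min{1, (1 − p₀)/p₁} = 0.896 / 0.193 ≈ 4.6425 → capped at 1

0.461 ≤ PN ≤ 1.000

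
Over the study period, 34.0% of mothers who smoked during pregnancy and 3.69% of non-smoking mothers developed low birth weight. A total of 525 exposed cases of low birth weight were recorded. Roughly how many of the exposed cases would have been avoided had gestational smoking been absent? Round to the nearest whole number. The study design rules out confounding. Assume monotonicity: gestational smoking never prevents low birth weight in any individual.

about 468 cases

p₁ = 0.34, p₀ = 0.0369.
PN = (p₁ − p₀)/p₁ = (0.34 − 0.0369) / 0.34 ≈ 0.89147.
Attributable cases ≈ PN × (exposed cases) = 0.89147 × 525 ≈ 468.02.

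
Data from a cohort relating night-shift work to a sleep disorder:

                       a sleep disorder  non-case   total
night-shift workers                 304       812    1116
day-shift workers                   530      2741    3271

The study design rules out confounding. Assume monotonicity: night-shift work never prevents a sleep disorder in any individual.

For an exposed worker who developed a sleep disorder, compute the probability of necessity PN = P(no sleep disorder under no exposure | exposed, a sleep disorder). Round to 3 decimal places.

p₁ = P(outcome | exposed) = 304/1116 = 0.2724
p₀ = P(outcome | unexposed) = 530/3271 = 0.16203
Under exogeneity and monotonicity, PN = (p₁ − p₀) / p₁.
PN = (0.2724 − 0.16203) / 0.2724 = 0.11037 / 0.2724 ≈ 0.4052

PN ≈ 0.405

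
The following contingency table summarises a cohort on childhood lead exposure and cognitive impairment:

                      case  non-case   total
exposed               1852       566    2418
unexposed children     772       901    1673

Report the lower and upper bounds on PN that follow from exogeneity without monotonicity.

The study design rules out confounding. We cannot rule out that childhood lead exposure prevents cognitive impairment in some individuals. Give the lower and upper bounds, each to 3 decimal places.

0.398 ≤ PN ≤ 0.703

p₁ = P(outcome | exposed) = 1852/2418 = 0.76592
p₀ = P(outcome | unexposed) = 772/1673 = 0.46145
Under exogeneity alone the bounds on PN are max{0,(p₁−p₀)/p₁} ≤ PN ≤ min{1,(1−p₀)/p₁}.
  lower = (p₁ − p₀)/p₁ = 0.30448 / 0.76592 ≈ 0.3975
  upper = min{1, (1 − p₀)/p₁} = 0.53855 / 0.76592 ≈ 0.7031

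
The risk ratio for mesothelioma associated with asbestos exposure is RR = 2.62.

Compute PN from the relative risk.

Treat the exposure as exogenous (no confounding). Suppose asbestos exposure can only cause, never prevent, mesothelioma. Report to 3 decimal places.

Under exogeneity and monotonicity, PN = (RR − 1) / RR = 1 − 1/RR.
PN = (2.62 − 1) / 2.62 = 1.62 / 2.62 ≈ 0.6183

PN ≈ 0.618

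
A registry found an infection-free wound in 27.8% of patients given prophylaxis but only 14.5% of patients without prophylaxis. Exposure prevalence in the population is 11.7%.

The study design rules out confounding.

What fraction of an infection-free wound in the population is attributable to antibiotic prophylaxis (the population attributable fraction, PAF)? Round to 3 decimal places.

PAF ≈ 0.097

p₁ = 0.278, p₀ = 0.145.
Overall risk P(Y=1) = π·p₁ + (1−π)·p₀ = 0.117×0.278 + 0.883×0.145 = 0.16056.
Under exogeneity, PAF = [P(Y=1) − p₀] / P(Y=1).
PAF = (0.16056 − 0.145) / 0.16056 ≈ 0.0969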